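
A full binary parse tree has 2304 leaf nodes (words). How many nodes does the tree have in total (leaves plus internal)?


Leaf nodes (terminals): 2304
Internal nodes = n - 1 = 2304 - 1 = 2303
Total = leaves + internal = 2304 + 2303 = 4607

4607


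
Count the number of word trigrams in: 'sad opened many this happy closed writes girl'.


Word trigrams from [8] words:
  Trigram 1: (sad opened many)
  Trigram 2: (opened many this)
  Trigram 3: (many this happy)
  Trigram 4: (this happy closed)
  Trigram 5: (happy closed writes)
  Trigram 6: (closed writes girl)
Total word trigrams: 8 - 2 = 6

6


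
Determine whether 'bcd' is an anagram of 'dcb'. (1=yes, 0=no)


Sort characters of 'bcd': 'bcd'
Sort characters of 'dcb': 'bcd'
Sorted forms match -> they ARE anagrams
Result: 1

1


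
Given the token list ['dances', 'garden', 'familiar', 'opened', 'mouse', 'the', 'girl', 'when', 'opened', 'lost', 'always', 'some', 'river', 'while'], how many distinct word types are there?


Listing all tokens and tracking unique types:
  Token 1: 'dances' -> NEW (unique so far: 1)
  Token 2: 'garden' -> NEW (unique so far: 2)
  Token 3: 'familiar' -> NEW (unique so far: 3)
  Token 4: 'opened' -> NEW (unique so far: 4)
  Token 5: 'mouse' -> NEW (unique so far: 5)
  Token 6: 'the' -> NEW (unique so far: 6)
  Token 7: 'girl' -> NEW (unique so far: 7)
  Token 8: 'when' -> NEW (unique so far: 8)
  Token 9: 'opened' -> duplicate (unique so far: 8)
  Token 10: 'lost' -> NEW (unique so far: 9)
  Token 11: 'always' -> NEW (unique so far: 10)
  Token 12: 'some' -> NEW (unique so far: 11)
  Token 13: 'river' -> NEW (unique so far: 12)
  Token 14: 'while' -> NEW (unique so far: 13)
Unique types: ('always', 'dances', 'familiar', 'garden', 'girl', 'lost', 'mouse', 'opened', 'river', 'some', 'the', 'when', 'while')
Vocabulary size: 13

13


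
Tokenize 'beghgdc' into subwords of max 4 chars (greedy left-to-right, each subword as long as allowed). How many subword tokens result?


'beghgdc' has 7 characters.
Chunking with max size 4:
  Chunk 1: 'begh' (positions 0-3)
  Chunk 2: 'gdc' (positions 4-6)
Total chunks: ceil(7 / 4) = 2

2


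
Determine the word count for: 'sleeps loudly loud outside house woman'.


Counting words by splitting on spaces:
  Word 1: 'sleeps'
  Word 2: 'loudly'
  Word 3: 'loud'
  Word 4: 'outside'
  Word 5: 'house'
  Word 6: 'woman'
Total words: 6

6


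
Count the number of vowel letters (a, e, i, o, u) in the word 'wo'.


Scanning each character of 'wo':
  Position 1: 'w' -> consonant (running count: 0)
  Position 2: 'o' -> vowel (running count: 1)
Total vowels: 1

1


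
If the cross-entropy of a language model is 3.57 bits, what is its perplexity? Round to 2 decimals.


Perplexity formula: PP = 2^H
H = 3.57
PP = 2^3.57
Decompose: 2^3.57 = 2^3 * 2^0.57
2^3 = 8, 2^0.57 ~ 1.4845236
PP ~ 8 * 1.4845236 = 11.8761888
Rounded to 2 decimals: 11.88

11.88


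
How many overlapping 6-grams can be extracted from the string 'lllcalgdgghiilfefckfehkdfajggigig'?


String 'lllcalgdgghiilfefckfehkdfajggigig' has length L = 33.
Number of overlapping n-grams = L - n + 1
Substituting: 33 - 6 + 1 = 28

28


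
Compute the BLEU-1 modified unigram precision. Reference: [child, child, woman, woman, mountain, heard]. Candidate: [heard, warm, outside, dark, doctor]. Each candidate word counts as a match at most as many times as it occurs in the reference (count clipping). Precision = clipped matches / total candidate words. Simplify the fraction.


Reference word counts: {'child': 2, 'heard': 1, 'mountain': 1, 'woman': 2}
Checking each candidate word (with clipping):
  'heard' -> in reference (ref count 1, used 1/1) -> match (matches: 1)
  'warm' -> not in reference -> no match (matches: 1)
  'outside' -> not in reference -> no match (matches: 1)
  'dark' -> not in reference -> no match (matches: 1)
  'doctor' -> not in reference -> no match (matches: 1)
Clipped matches: 1, Candidate length: 5
Precision = 1/5

1/5


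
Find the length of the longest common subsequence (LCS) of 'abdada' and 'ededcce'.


DP table for LCS of 'abdada' and 'ededcce':
       e  d  e  d  c  c  e
    0  0  0  0  0  0  0  0
  a 0  0  0  0  0  0  0  0
  b 0  0  0  0  0  0  0  0
  d 0  0  1  1  1  1  1  1
  a 0  0  1  1  1  1  1  1
  d 0  0  1  1  2  2  2  2
  a 0  0  1  1  2  2  2  2
LCS: 'dd'
LCS length = 2

2


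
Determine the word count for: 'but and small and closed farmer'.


Counting words by splitting on spaces:
  Word 1: 'but'
  Word 2: 'and'
  Word 3: 'small'
  Word 4: 'and'
  Word 5: 'closed'
  Word 6: 'farmer'
Total words: 6

6


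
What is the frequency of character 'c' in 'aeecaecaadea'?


Scanning 'aeecaecaadea' for 'c':
  Position 3: 'c' -> MATCH (count: 1)
  Position 6: 'c' -> MATCH (count: 2)
Total occurrences of 'c': 2

2


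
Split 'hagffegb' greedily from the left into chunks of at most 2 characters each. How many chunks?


'hagffegb' has 8 characters.
Chunking with max size 2:
  Chunk 1: 'ha' (positions 0-1)
  Chunk 2: 'gf' (positions 2-3)
  Chunk 3: 'fe' (positions 4-5)
  Chunk 4: 'gb' (positions 6-7)
Total chunks: ceil(8 / 2) = 4

4


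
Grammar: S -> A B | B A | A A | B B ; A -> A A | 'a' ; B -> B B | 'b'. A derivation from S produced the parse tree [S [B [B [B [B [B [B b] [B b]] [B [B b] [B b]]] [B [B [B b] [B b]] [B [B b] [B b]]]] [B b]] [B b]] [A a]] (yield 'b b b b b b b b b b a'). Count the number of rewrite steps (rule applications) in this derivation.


Every bracketed nonterminal node [X ...] in the tree is produced by exactly one rule application.
Reading the tree off as a leftmost derivation:
  Step 1: S  =>  B A   (applied S -> B A)
  Step 2: B A  =>  B B A   (applied B -> B B)
  Step 3: B B A  =>  B B B A   (applied B -> B B)
  Step 4: B B B A  =>  B B B B A   (applied B -> B B)
  Step 5: B B B B A  =>  B B B B B A   (applied B -> B B)
  Step 6: B B B B B A  =>  B B B B B B A   (applied B -> B B)
  Step 7: B B B B B B A  =>  b B B B B B A   (applied B -> b)
  Step 8: b B B B B B A  =>  b b B B B B A   (applied B -> b)
  Step 9: b b B B B B A  =>  b b B B B B B A   (applied B -> B B)
  Step 10: b b B B B B B A  =>  b b b B B B B A   (applied B -> b)
  Step 11: b b b B B B B A  =>  b b b b B B B A   (applied B -> b)
  Step 12: b b b b B B B A  =>  b b b b B B B B A   (applied B -> B B)
  Step 13: b b b b B B B B A  =>  b b b b B B B B B A   (applied B -> B B)
  Step 14: b b b b B B B B B A  =>  b b b b b B B B B A   (applied B -> b)
  Step 15: b b b b b B B B B A  =>  b b b b b b B B B A   (applied B -> b)
  Step 16: b b b b b b B B B A  =>  b b b b b b B B B B A   (applied B -> B B)
  Step 17: b b b b b b B B B B A  =>  b b b b b b b B B B A   (applied B -> b)
  Step 18: b b b b b b b B B B A  =>  b b b b b b b b B B A   (applied B -> b)
  Step 19: b b b b b b b b B B A  =>  b b b b b b b b b B A   (applied B -> b)
  Step 20: b b b b b b b b b B A  =>  b b b b b b b b b b A   (applied B -> b)
  Step 21: b b b b b b b b b b A  =>  b b b b b b b b b b a   (applied A -> a)
Final yield: b b b b b b b b b b a
Total rewrite steps: 21

21


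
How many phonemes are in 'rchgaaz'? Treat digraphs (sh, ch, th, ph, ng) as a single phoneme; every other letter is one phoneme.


Parsing 'rchgaaz' greedily, digraphs first:
  'r' -> consonant phoneme (phonemes so far: 1)
  'ch' -> digraph (1 consonant phoneme) (phonemes so far: 2)
  'g' -> consonant phoneme (phonemes so far: 3)
  'a' -> vowel phoneme (phonemes so far: 4)
  'a' -> vowel phoneme (phonemes so far: 5)
  'z' -> consonant phoneme (phonemes so far: 6)
Total phonemes: 6

6


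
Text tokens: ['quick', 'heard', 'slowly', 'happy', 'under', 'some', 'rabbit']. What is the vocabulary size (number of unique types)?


Listing all tokens and tracking unique types:
  Token 1: 'quick' -> NEW (unique so far: 1)
  Token 2: 'heard' -> NEW (unique so far: 2)
  Token 3: 'slowly' -> NEW (unique so far: 3)
  Token 4: 'happy' -> NEW (unique so far: 4)
  Token 5: 'under' -> NEW (unique so far: 5)
  Token 6: 'some' -> NEW (unique so far: 6)
  Token 7: 'rabbit' -> NEW (unique so far: 7)
Unique types: ('happy', 'heard', 'quick', 'rabbit', 'slowly', 'some', 'under')
Vocabulary size: 7

7


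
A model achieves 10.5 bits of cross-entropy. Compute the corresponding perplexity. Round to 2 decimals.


Perplexity formula: PP = 2^H
H = 10.5
PP = 2^10.5
Decompose: 2^10.5 = 2^10 * 2^0.5 = 2^10 * sqrt(2)
2^10 = 1024, sqrt(2) ~ 1.4142136
PP ~ 1024 * 1.4142136 = 1448.1547264
Rounded to 2 decimals: 1448.15

1448.15


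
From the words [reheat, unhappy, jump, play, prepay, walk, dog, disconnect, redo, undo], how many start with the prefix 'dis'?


Checking each word for prefix 'dis':
  'reheat' -> no (count: 0)
  'unhappy' -> no (count: 0)
  'jump' -> no (count: 0)
  'play' -> no (count: 0)
  'prepay' -> no (count: 0)
  'walk' -> no (count: 0)
  'dog' -> no (count: 0)
  'disconnect' -> YES, starts with 'dis' (count: 1)
  'redo' -> no (count: 1)
  'undo' -> no (count: 1)
Total with prefix 'dis': 1

1


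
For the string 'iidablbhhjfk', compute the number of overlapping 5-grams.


String 'iidablbhhjfk' has length L = 12.
Number of overlapping n-grams = L - n + 1
Substituting: 12 - 5 + 1 = 8

8


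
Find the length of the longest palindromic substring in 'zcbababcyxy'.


Scanning 'zcbababcyxy' for palindromic substrings.
Substring at positions 1-7: 'cbababc'.
Check: reverse('cbababc') = 'cbababc' -> palindrome confirmed.
Neighbouring characters ('z' / 'y') break symmetry, so it cannot extend further.
No longer palindromic substring exists; longest length = 7

7


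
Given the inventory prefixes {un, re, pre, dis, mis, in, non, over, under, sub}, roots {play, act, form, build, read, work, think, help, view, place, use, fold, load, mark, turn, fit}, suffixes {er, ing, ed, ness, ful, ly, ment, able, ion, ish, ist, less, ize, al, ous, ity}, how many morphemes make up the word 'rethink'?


Segmenting 'rethink' against the inventory:
  're' -> prefix (morpheme 1)
  'think' -> root (morpheme 2)
Total morphemes: 2

2


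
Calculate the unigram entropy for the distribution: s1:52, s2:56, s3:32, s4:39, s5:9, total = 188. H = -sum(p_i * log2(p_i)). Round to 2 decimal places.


Computing entropy H = -sum(p_i * log2(p_i)):
  s1: p = 52/188 = 0.2766, -p*log2(p) = 0.5128
  s2: p = 56/188 = 0.2979, -p*log2(p) = 0.5205
  s3: p = 32/188 = 0.1702, -p*log2(p) = 0.4348
  s4: p = 39/188 = 0.2074, -p*log2(p) = 0.4707
  s5: p = 9/188 = 0.0479, -p*log2(p) = 0.2099
H = sum of terms = 2.1487
Rounded to 2 decimals: 2.15

2.15


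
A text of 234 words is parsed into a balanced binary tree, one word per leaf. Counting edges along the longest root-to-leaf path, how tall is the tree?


In a balanced binary tree with n leaves the deepest leaf is ceil(log2(n)) edges below the root.
log2(234) = 7.8704
ceil(7.8704) = 8
height (edges) = 8

8


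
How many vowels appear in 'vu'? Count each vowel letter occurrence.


Scanning each character of 'vu':
  Position 1: 'v' -> consonant (running count: 0)
  Position 2: 'u' -> vowel (running count: 1)
Total vowels: 1

1


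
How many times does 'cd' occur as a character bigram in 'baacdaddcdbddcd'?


Scanning 'baacdaddcdbddcd' for bigram 'cd':
  Position 0: 'ba' -> no
  Position 1: 'aa' -> no
  Position 2: 'ac' -> no
  Position 3: 'cd' -> MATCH
  Position 4: 'da' -> no
  Position 5: 'ad' -> no
  Position 6: 'dd' -> no
  Position 7: 'dc' -> no
  Position 8: 'cd' -> MATCH
  Position 9: 'db' -> no
  Position 10: 'bd' -> no
  Position 11: 'dd' -> no
  Position 12: 'dc' -> no
  Position 13: 'cd' -> MATCH
Total matches: 3

3


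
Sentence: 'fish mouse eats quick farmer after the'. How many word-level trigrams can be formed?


Word trigrams from [7] words:
  Trigram 1: (fish mouse eats)
  Trigram 2: (mouse eats quick)
  Trigram 3: (eats quick farmer)
  Trigram 4: (quick farmer after)
  Trigram 5: (farmer after the)
Total word trigrams: 7 - 2 = 5

5


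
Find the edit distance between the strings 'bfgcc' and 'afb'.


Building DP table for s1='bfgcc' (len 5) and s2='afb' (len 3):
       a  f  b
    0  1  2  3
  b 1  1  2  2
  f 2  2  1  2
  g 3  3  2  2
  c 4  4  3  3
  c 5  5  4  4
Edit distance = dp[5][3] = 4

4


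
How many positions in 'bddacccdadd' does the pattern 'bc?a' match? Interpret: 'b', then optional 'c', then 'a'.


Pattern: bc?a means 'b', then optional 'c', then 'a'.
Scanning 'bddacccdadd' position-by-position:
  Pos 0: window 'bdd' -> no
  Pos 1: window 'dda' -> no
  Pos 2: window 'dac' -> no
  Pos 3: window 'acc' -> no
  Pos 4: window 'ccc' -> no
  Pos 5: window 'ccd' -> no
  Pos 6: window 'cda' -> no
  Pos 7: window 'dad' -> no
  Pos 8: window 'add' -> no
  Pos 9: window 'dd' -> no
  Pos 10: window 'd' -> no
Total matches: 0

0


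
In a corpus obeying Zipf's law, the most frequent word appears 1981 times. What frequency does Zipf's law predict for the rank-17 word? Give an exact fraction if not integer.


Zipf's law: freq(rank) = f1 / rank
f1 = 1981, rank = 17
freq = 1981 / 17
GCD(1981, 17) = 1
Simplified: 1981/17

1981/17


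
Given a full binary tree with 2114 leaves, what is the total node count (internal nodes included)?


Leaf nodes (terminals): 2114
Internal nodes = n - 1 = 2114 - 1 = 2113
Total = leaves + internal = 2114 + 2113 = 4227

4227


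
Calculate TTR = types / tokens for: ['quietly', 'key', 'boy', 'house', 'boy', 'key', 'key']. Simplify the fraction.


Tokens: 7
Unique types: ('boy', 'house', 'key', 'quietly') = 4
TTR = 4/7
Already in lowest terms.

4/7


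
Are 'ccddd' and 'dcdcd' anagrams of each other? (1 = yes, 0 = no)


Sort characters of 'ccddd': 'ccddd'
Sort characters of 'dcdcd': 'ccddd'
Sorted forms match -> they ARE anagrams
Result: 1

1


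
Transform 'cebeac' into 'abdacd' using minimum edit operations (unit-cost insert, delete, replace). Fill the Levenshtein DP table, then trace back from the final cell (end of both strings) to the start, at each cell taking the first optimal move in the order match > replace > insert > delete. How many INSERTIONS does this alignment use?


Edit distance = 4. Backtracking from cell (6, 6) with preference match > replace > insert > delete,
then listing the resulting alignment 'cebeac' -> 'abdacd' left to right:
  Step 1: delete 'c'
  Step 2: replace e->a
  Step 3: keep 'b'
  Step 4: replace e->d
  Step 5: keep 'a'
  Step 6: keep 'c'
  Step 7: insert 'd' [insertion #1]
Total insertions: 1

1


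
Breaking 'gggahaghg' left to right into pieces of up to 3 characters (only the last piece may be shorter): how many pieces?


'gggahaghg' has 9 characters.
Chunking with max size 3:
  Chunk 1: 'ggg' (positions 0-2)
  Chunk 2: 'aha' (positions 3-5)
  Chunk 3: 'ghg' (positions 6-8)
Total chunks: ceil(9 / 3) = 3

3


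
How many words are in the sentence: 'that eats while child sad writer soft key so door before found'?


Counting words by splitting on spaces:
  Word 1: 'that'
  Word 2: 'eats'
  Word 3: 'while'
  Word 4: 'child'
  Word 5: 'sad'
  Word 6: 'writer'
  Word 7: 'soft'
  Word 8: 'key'
  Word 9: 'so'
  Word 10: 'door'
  Word 11: 'before'
  Word 12: 'found'
Total words: 12

12


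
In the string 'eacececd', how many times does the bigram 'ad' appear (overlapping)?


Scanning 'eacececd' for bigram 'ad':
  Position 0: 'ea' -> no
  Position 1: 'ac' -> no
  Position 2: 'ce' -> no
  Position 3: 'ec' -> no
  Position 4: 'ce' -> no
  Position 5: 'ec' -> no
  Position 6: 'cd' -> no
Total matches: 0

0


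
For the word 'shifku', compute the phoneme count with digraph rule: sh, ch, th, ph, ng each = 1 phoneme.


Parsing 'shifku' greedily, digraphs first:
  'sh' -> digraph (1 consonant phoneme) (phonemes so far: 1)
  'i' -> vowel phoneme (phonemes so far: 2)
  'f' -> consonant phoneme (phonemes so far: 3)
  'k' -> consonant phoneme (phonemes so far: 4)
  'u' -> vowel phoneme (phonemes so far: 5)
Total phonemes: 5

5


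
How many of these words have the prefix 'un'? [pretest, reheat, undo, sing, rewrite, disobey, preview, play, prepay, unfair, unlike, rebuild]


Checking each word for prefix 'un':
  'pretest' -> no (count: 0)
  'reheat' -> no (count: 0)
  'undo' -> YES, starts with 'un' (count: 1)
  'sing' -> no (count: 1)
  'rewrite' -> no (count: 1)
  'disobey' -> no (count: 1)
  'preview' -> no (count: 1)
  'play' -> no (count: 1)
  'prepay' -> no (count: 1)
  'unfair' -> YES, starts with 'un' (count: 2)
  'unlike' -> YES, starts with 'un' (count: 3)
  'rebuild' -> no (count: 3)
Total with prefix 'un': 3

3


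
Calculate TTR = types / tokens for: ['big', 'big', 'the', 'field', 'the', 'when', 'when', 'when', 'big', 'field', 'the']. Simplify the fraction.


Tokens: 11
Unique types: ('big', 'field', 'the', 'when') = 4
TTR = 4/11
Already in lowest terms.

4/11


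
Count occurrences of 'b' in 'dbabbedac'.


Scanning 'dbabbedac' for 'b':
  Position 1: 'b' -> MATCH (count: 1)
  Position 3: 'b' -> MATCH (count: 2)
  Position 4: 'b' -> MATCH (count: 3)
Total occurrences of 'b': 3

3


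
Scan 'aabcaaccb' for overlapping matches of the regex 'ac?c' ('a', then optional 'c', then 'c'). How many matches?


Pattern: ac?c means 'a', then optional 'c', then 'c'.
Scanning 'aabcaaccb' position-by-position:
  Pos 0: window 'aab' -> no
  Pos 1: window 'abc' -> no
  Pos 2: window 'bca' -> no
  Pos 3: window 'caa' -> no
  Pos 4: window 'aac' -> no
  Pos 5: window 'acc' -> MATCH
  Pos 6: window 'ccb' -> no
  Pos 7: window 'cb' -> no
  Pos 8: window 'b' -> no
Total matches: 1

1


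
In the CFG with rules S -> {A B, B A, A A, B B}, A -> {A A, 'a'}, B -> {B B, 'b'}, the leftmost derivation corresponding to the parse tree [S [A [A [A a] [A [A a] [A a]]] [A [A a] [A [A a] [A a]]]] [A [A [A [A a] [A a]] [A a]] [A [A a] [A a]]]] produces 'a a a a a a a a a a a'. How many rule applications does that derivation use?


Every bracketed nonterminal node [X ...] in the tree is produced by exactly one rule application.
Reading the tree off as a leftmost derivation:
  Step 1: S  =>  A A   (applied S -> A A)
  Step 2: A A  =>  A A A   (applied A -> A A)
  Step 3: A A A  =>  A A A A   (applied A -> A A)
  Step 4: A A A A  =>  a A A A   (applied A -> a)
  Step 5: a A A A  =>  a A A A A   (applied A -> A A)
  Step 6: a A A A A  =>  a a A A A   (applied A -> a)
  Step 7: a a A A A  =>  a a a A A   (applied A -> a)
  Step 8: a a a A A  =>  a a a A A A   (applied A -> A A)
  Step 9: a a a A A A  =>  a a a a A A   (applied A -> a)
  Step 10: a a a a A A  =>  a a a a A A A   (applied A -> A A)
  Step 11: a a a a A A A  =>  a a a a a A A   (applied A -> a)
  Step 12: a a a a a A A  =>  a a a a a a A   (applied A -> a)
  Step 13: a a a a a a A  =>  a a a a a a A A   (applied A -> A A)
  Step 14: a a a a a a A A  =>  a a a a a a A A A   (applied A -> A A)
  Step 15: a a a a a a A A A  =>  a a a a a a A A A A   (applied A -> A A)
  Step 16: a a a a a a A A A A  =>  a a a a a a a A A A   (applied A -> a)
  Step 17: a a a a a a a A A A  =>  a a a a a a a a A A   (applied A -> a)
  Step 18: a a a a a a a a A A  =>  a a a a a a a a a A   (applied A -> a)
  Step 19: a a a a a a a a a A  =>  a a a a a a a a a A A   (applied A -> A A)
  Step 20: a a a a a a a a a A A  =>  a a a a a a a a a a A   (applied A -> a)
  Step 21: a a a a a a a a a a A  =>  a a a a a a a a a a a   (applied A -> a)
Final yield: a a a a a a a a a a a
Total rewrite steps: 21

21


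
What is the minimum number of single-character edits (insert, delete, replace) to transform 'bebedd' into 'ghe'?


Building DP table for s1='bebedd' (len 6) and s2='ghe' (len 3):
       g  h  e
    0  1  2  3
  b 1  1  2  3
  e 2  2  2  2
  b 3  3  3  3
  e 4  4  4  3
  d 5  5  5  4
  d 6  6  6  5
Edit distance = dp[6][3] = 5

5


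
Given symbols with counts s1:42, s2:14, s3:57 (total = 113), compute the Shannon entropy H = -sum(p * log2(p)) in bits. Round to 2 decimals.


Computing entropy H = -sum(p_i * log2(p_i)):
  s1: p = 42/113 = 0.3717, -p*log2(p) = 0.5307
  s2: p = 14/113 = 0.1239, -p*log2(p) = 0.3733
  s3: p = 57/113 = 0.5044, -p*log2(p) = 0.4980
H = sum of terms = 1.4020
Rounded to 2 decimals: 1.40

1.40


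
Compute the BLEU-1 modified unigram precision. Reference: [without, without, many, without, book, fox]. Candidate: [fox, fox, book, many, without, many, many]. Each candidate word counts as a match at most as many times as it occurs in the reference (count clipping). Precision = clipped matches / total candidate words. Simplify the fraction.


Reference word counts: {'book': 1, 'fox': 1, 'many': 1, 'without': 3}
Checking each candidate word (with clipping):
  'fox' -> in reference (ref count 1, used 1/1) -> match (matches: 1)
  'fox' -> ref count 1 already used up (1/1) -> clipped, no match (matches: 1)
  'book' -> in reference (ref count 1, used 1/1) -> match (matches: 2)
  'many' -> in reference (ref count 1, used 1/1) -> match (matches: 3)
  'without' -> in reference (ref count 3, used 1/3) -> match (matches: 4)
  'many' -> ref count 1 already used up (1/1) -> clipped, no match (matches: 4)
  'many' -> ref count 1 already used up (1/1) -> clipped, no match (matches: 4)
Clipped matches: 4, Candidate length: 7
Precision = 4/7

4/7


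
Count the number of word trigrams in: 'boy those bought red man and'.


Word trigrams from [6] words:
  Trigram 1: (boy those bought)
  Trigram 2: (those bought red)
  Trigram 3: (bought red man)
  Trigram 4: (red man and)
Total word trigrams: 6 - 2 = 4

4


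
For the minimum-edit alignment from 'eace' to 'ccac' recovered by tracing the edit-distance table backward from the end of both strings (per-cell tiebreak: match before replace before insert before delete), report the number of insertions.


Edit distance = 3. Backtracking from cell (4, 4) with preference match > replace > insert > delete,
then listing the resulting alignment 'eace' -> 'ccac' left to right:
  Step 1: insert 'c' [insertion #1]
  Step 2: replace e->c
  Step 3: keep 'a'
  Step 4: keep 'c'
  Step 5: delete 'e'
Total insertions: 1

1


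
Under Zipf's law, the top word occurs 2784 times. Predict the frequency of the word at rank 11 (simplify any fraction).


Zipf's law: freq(rank) = f1 / rank
f1 = 2784, rank = 11
freq = 2784 / 11
GCD(2784, 11) = 1
Simplified: 2784/11

2784/11


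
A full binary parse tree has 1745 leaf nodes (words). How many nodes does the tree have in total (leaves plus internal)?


Leaf nodes (terminals): 1745
Internal nodes = n - 1 = 1745 - 1 = 1744
Total = leaves + internal = 1745 + 1744 = 3489

3489


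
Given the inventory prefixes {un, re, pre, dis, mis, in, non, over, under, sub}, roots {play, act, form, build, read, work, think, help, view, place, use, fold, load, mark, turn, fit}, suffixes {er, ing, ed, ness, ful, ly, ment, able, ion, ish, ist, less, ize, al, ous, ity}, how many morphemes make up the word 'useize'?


Segmenting 'useize' against the inventory:
  'use' -> root (morpheme 1)
  'ize' -> suffix (morpheme 2)
Total morphemes: 2

2


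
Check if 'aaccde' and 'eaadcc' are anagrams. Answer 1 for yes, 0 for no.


Sort characters of 'aaccde': 'aaccde'
Sort characters of 'eaadcc': 'aaccde'
Sorted forms match -> they ARE anagrams
Result: 1

1


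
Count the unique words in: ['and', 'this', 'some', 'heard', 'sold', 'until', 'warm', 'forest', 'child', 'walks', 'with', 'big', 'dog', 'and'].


Listing all tokens and tracking unique types:
  Token 1: 'and' -> NEW (unique so far: 1)
  Token 2: 'this' -> NEW (unique so far: 2)
  Token 3: 'some' -> NEW (unique so far: 3)
  Token 4: 'heard' -> NEW (unique so far: 4)
  Token 5: 'sold' -> NEW (unique so far: 5)
  Token 6: 'until' -> NEW (unique so far: 6)
  Token 7: 'warm' -> NEW (unique so far: 7)
  Token 8: 'forest' -> NEW (unique so far: 8)
  Token 9: 'child' -> NEW (unique so far: 9)
  Token 10: 'walks' -> NEW (unique so far: 10)
  Token 11: 'with' -> NEW (unique so far: 11)
  Token 12: 'big' -> NEW (unique so far: 12)
  Token 13: 'dog' -> NEW (unique so far: 13)
  Token 14: 'and' -> duplicate (unique so far: 13)
Unique types: ('and', 'big', 'child', 'dog', 'forest', 'heard', 'sold', 'some', 'this', 'until', 'walks', 'warm', 'with')
Vocabulary size: 13

13


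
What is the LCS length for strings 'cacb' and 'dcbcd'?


DP table for LCS of 'cacb' and 'dcbcd':
       d  c  b  c  d
    0  0  0  0  0  0
  c 0  0  1  1  1  1
  a 0  0  1  1  1  1
  c 0  0  1  1  2  2
  b 0  0  1  2  2  2
LCS: 'cc'
LCS length = 2

2


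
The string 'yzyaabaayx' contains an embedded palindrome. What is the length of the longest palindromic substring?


Scanning 'yzyaabaayx' for palindromic substrings.
Substring at positions 2-8: 'yaabaay'.
Check: reverse('yaabaay') = 'yaabaay' -> palindrome confirmed.
Neighbouring characters ('z' / 'x') break symmetry, so it cannot extend further.
No longer palindromic substring exists; longest length = 7

7


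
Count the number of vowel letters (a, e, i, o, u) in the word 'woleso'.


Scanning each character of 'woleso':
  Position 1: 'w' -> consonant (running count: 0)
  Position 2: 'o' -> vowel (running count: 1)
  Position 3: 'l' -> consonant (running count: 1)
  Position 4: 'e' -> vowel (running count: 2)
  Position 5: 's' -> consonant (running count: 2)
  Position 6: 'o' -> vowel (running count: 3)
Total vowels: 3

3


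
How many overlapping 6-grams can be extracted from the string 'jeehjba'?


String 'jeehjba' has length L = 7.
Number of overlapping n-grams = L - n + 1
Substituting: 7 - 6 + 1 = 2

2


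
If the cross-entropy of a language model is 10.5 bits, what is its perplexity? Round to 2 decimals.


Perplexity formula: PP = 2^H
H = 10.5
PP = 2^10.5
Decompose: 2^10.5 = 2^10 * 2^0.5 = 2^10 * sqrt(2)
2^10 = 1024, sqrt(2) ~ 1.4142136
PP ~ 1024 * 1.4142136 = 1448.1547264
Rounded to 2 decimals: 1448.15

1448.15


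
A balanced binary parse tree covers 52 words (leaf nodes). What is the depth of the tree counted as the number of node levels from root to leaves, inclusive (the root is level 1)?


In a balanced binary tree with n leaves the deepest leaf is ceil(log2(n)) edges below the root,
so counting node levels inclusive of root and leaves gives ceil(log2(n)) + 1 levels.
log2(52) = 5.7004
ceil(5.7004) = 6
levels = 6 + 1 = 7

7


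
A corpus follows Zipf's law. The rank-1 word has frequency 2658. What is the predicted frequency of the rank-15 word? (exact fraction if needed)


Zipf's law: freq(rank) = f1 / rank
f1 = 2658, rank = 15
freq = 2658 / 15
GCD(2658, 15) = 3
Simplified: 886/5

886/5


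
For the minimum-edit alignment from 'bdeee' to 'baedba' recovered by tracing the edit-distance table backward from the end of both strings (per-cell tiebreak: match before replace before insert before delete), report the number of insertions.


Edit distance = 4. Backtracking from cell (5, 6) with preference match > replace > insert > delete,
then listing the resulting alignment 'bdeee' -> 'baedba' left to right:
  Step 1: keep 'b'
  Step 2: replace d->a
  Step 3: keep 'e'
  Step 4: insert 'd' [insertion #1]
  Step 5: replace e->b
  Step 6: replace e->a
Total insertions: 1

1


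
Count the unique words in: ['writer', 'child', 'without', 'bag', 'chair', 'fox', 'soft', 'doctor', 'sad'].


Listing all tokens and tracking unique types:
  Token 1: 'writer' -> NEW (unique so far: 1)
  Token 2: 'child' -> NEW (unique so far: 2)
  Token 3: 'without' -> NEW (unique so far: 3)
  Token 4: 'bag' -> NEW (unique so far: 4)
  Token 5: 'chair' -> NEW (unique so far: 5)
  Token 6: 'fox' -> NEW (unique so far: 6)
  Token 7: 'soft' -> NEW (unique so far: 7)
  Token 8: 'doctor' -> NEW (unique so far: 8)
  Token 9: 'sad' -> NEW (unique so far: 9)
Unique types: ('bag', 'chair', 'child', 'doctor', 'fox', 'sad', 'soft', 'without', 'writer')
Vocabulary size: 9

9


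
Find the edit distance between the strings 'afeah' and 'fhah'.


Building DP table for s1='afeah' (len 5) and s2='fhah' (len 4):
       f  h  a  h
    0  1  2  3  4
  a 1  1  2  2  3
  f 2  1  2  3  3
  e 3  2  2  3  4
  a 4  3  3  2  3
  h 5  4  3  3  2
Edit distance = dp[5][4] = 2

2


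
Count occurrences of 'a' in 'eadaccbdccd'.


Scanning 'eadaccbdccd' for 'a':
  Position 1: 'a' -> MATCH (count: 1)
  Position 3: 'a' -> MATCH (count: 2)
Total occurrences of 'a': 2

2


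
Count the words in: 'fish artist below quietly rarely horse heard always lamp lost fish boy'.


Counting words by splitting on spaces:
  Word 1: 'fish'
  Word 2: 'artist'
  Word 3: 'below'
  Word 4: 'quietly'
  Word 5: 'rarely'
  Word 6: 'horse'
  Word 7: 'heard'
  Word 8: 'always'
  Word 9: 'lamp'
  Word 10: 'lost'
  Word 11: 'fish'
  Word 12: 'boy'
Total words: 12

12


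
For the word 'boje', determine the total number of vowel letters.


Scanning each character of 'boje':
  Position 1: 'b' -> consonant (running count: 0)
  Position 2: 'o' -> vowel (running count: 1)
  Position 3: 'j' -> consonant (running count: 1)
  Position 4: 'e' -> vowel (running count: 2)
Total vowels: 2

2


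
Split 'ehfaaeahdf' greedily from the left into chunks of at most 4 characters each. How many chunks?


'ehfaaeahdf' has 10 characters.
Chunking with max size 4:
  Chunk 1: 'ehfa' (positions 0-3)
  Chunk 2: 'aeah' (positions 4-7)
  Chunk 3: 'df' (positions 8-9)
Total chunks: ceil(10 / 4) = 3

3


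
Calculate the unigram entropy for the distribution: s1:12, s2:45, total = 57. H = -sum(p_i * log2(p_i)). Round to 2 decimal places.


Computing entropy H = -sum(p_i * log2(p_i)):
  s1: p = 12/57 = 0.2105, -p*log2(p) = 0.4732
  s2: p = 45/57 = 0.7895, -p*log2(p) = 0.2692
H = sum of terms = 0.7424
Rounded to 2 decimals: 0.74

0.74


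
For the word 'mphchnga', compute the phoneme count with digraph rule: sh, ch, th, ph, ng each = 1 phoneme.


Parsing 'mphchnga' greedily, digraphs first:
  'm' -> consonant phoneme (phonemes so far: 1)
  'ph' -> digraph (1 consonant phoneme) (phonemes so far: 2)
  'ch' -> digraph (1 consonant phoneme) (phonemes so far: 3)
  'ng' -> digraph (1 consonant phoneme) (phonemes so far: 4)
  'a' -> vowel phoneme (phonemes so far: 5)
Total phonemes: 5

5


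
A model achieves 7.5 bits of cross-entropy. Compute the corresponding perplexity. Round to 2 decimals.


Perplexity formula: PP = 2^H
H = 7.5
PP = 2^7.5
Decompose: 2^7.5 = 2^7 * 2^0.5 = 2^7 * sqrt(2)
2^7 = 128, sqrt(2) ~ 1.4142136
PP ~ 128 * 1.4142136 = 181.0193408
Rounded to 2 decimals: 181.02

181.02


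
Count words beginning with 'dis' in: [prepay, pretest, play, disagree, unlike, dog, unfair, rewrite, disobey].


Checking each word for prefix 'dis':
  'prepay' -> no (count: 0)
  'pretest' -> no (count: 0)
  'play' -> no (count: 0)
  'disagree' -> YES, starts with 'dis' (count: 1)
  'unlike' -> no (count: 1)
  'dog' -> no (count: 1)
  'unfair' -> no (count: 1)
  'rewrite' -> no (count: 1)
  'disobey' -> YES, starts with 'dis' (count: 2)
Total with prefix 'dis': 2

2


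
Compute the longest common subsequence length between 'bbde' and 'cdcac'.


DP table for LCS of 'bbde' and 'cdcac':
       c  d  c  a  c
    0  0  0  0  0  0
  b 0  0  0  0  0  0
  b 0  0  0  0  0  0
  d 0  0  1  1  1  1
  e 0  0  1  1  1  1
LCS: 'd'
LCS length = 1

1


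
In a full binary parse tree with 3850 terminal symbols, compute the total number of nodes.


Leaf nodes (terminals): 3850
Internal nodes = n - 1 = 3850 - 1 = 3849
Total = leaves + internal = 3850 + 3849 = 7699

7699


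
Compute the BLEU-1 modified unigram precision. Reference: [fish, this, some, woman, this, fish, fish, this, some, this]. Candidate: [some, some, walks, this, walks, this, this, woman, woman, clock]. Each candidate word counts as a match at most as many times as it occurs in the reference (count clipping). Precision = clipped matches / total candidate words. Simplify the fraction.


Reference word counts: {'fish': 3, 'some': 2, 'this': 4, 'woman': 1}
Checking each candidate word (with clipping):
  'some' -> in reference (ref count 2, used 1/2) -> match (matches: 1)
  'some' -> in reference (ref count 2, used 2/2) -> match (matches: 2)
  'walks' -> not in reference -> no match (matches: 2)
  'this' -> in reference (ref count 4, used 1/4) -> match (matches: 3)
  'walks' -> not in reference -> no match (matches: 3)
  'this' -> in reference (ref count 4, used 2/4) -> match (matches: 4)
  'this' -> in reference (ref count 4, used 3/4) -> match (matches: 5)
  'woman' -> in reference (ref count 1, used 1/1) -> match (matches: 6)
  'woman' -> ref count 1 already used up (1/1) -> clipped, no match (matches: 6)
  'clock' -> not in reference -> no match (matches: 6)
Clipped matches: 6, Candidate length: 10
Precision = 6/10 = 3/5

3/5


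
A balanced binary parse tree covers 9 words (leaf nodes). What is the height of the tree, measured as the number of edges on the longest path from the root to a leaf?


In a balanced binary tree with n leaves the deepest leaf is ceil(log2(n)) edges below the root.
log2(9) = 3.1699
ceil(3.1699) = 4
height (edges) = 4

4


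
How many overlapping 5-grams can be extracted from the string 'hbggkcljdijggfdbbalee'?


String 'hbggkcljdijggfdbbalee' has length L = 21.
Number of overlapping n-grams = L - n + 1
Substituting: 21 - 5 + 1 = 17

17


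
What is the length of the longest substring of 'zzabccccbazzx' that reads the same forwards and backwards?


Scanning 'zzabccccbazzx' for palindromic substrings.
Substring at positions 0-11: 'zzabccccbazz'.
Check: reverse('zzabccccbazz') = 'zzabccccbazz' -> palindrome confirmed.
Neighbouring characters ('-' / 'x') break symmetry, so it cannot extend further.
No longer palindromic substring exists; longest length = 12

12


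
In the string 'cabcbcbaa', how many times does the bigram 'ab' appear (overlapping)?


Scanning 'cabcbcbaa' for bigram 'ab':
  Position 0: 'ca' -> no
  Position 1: 'ab' -> MATCH
  Position 2: 'bc' -> no
  Position 3: 'cb' -> no
  Position 4: 'bc' -> no
  Position 5: 'cb' -> no
  Position 6: 'ba' -> no
  Position 7: 'aa' -> no
Total matches: 1

1


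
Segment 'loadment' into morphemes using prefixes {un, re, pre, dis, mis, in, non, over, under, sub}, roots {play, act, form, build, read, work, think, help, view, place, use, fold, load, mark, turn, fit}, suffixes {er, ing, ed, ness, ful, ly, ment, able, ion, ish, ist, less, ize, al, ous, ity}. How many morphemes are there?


Segmenting 'loadment' against the inventory:
  'load' -> root (morpheme 1)
  'ment' -> suffix (morpheme 2)
Total morphemes: 2

2


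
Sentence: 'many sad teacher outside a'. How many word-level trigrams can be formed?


Word trigrams from [5] words:
  Trigram 1: (many sad teacher)
  Trigram 2: (sad teacher outside)
  Trigram 3: (teacher outside a)
Total word trigrams: 5 - 2 = 3

3


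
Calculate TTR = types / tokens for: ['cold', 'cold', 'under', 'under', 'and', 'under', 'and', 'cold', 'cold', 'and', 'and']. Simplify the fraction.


Tokens: 11
Unique types: ('and', 'cold', 'under') = 3
TTR = 3/11
Already in lowest terms.

3/11


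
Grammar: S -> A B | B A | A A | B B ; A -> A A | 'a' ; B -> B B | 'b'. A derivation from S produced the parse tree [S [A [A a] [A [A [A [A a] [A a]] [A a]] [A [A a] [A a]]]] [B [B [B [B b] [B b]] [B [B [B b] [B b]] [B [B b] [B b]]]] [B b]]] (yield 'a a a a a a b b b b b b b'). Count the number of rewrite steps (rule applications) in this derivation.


Every bracketed nonterminal node [X ...] in the tree is produced by exactly one rule application.
Reading the tree off as a leftmost derivation:
  Step 1: S  =>  A B   (applied S -> A B)
  Step 2: A B  =>  A A B   (applied A -> A A)
  Step 3: A A B  =>  a A B   (applied A -> a)
  Step 4: a A B  =>  a A A B   (applied A -> A A)
  Step 5: a A A B  =>  a A A A B   (applied A -> A A)
  Step 6: a A A A B  =>  a A A A A B   (applied A -> A A)
  Step 7: a A A A A B  =>  a a A A A B   (applied A -> a)
  Step 8: a a A A A B  =>  a a a A A B   (applied A -> a)
  Step 9: a a a A A B  =>  a a a a A B   (applied A -> a)
  Step 10: a a a a A B  =>  a a a a A A B   (applied A -> A A)
  Step 11: a a a a A A B  =>  a a a a a A B   (applied A -> a)
  Step 12: a a a a a A B  =>  a a a a a a B   (applied A -> a)
  Step 13: a a a a a a B  =>  a a a a a a B B   (applied B -> B B)
  Step 14: a a a a a a B B  =>  a a a a a a B B B   (applied B -> B B)
  Step 15: a a a a a a B B B  =>  a a a a a a B B B B   (applied B -> B B)
  Step 16: a a a a a a B B B B  =>  a a a a a a b B B B   (applied B -> b)
  Step 17: a a a a a a b B B B  =>  a a a a a a b b B B   (applied B -> b)
  Step 18: a a a a a a b b B B  =>  a a a a a a b b B B B   (applied B -> B B)
  Step 19: a a a a a a b b B B B  =>  a a a a a a b b B B B B   (applied B -> B B)
  Step 20: a a a a a a b b B B B B  =>  a a a a a a b b b B B B   (applied B -> b)
  Step 21: a a a a a a b b b B B B  =>  a a a a a a b b b b B B   (applied B -> b)
  Step 22: a a a a a a b b b b B B  =>  a a a a a a b b b b B B B   (applied B -> B B)
  Step 23: a a a a a a b b b b B B B  =>  a a a a a a b b b b b B B   (applied B -> b)
  Step 24: a a a a a a b b b b b B B  =>  a a a a a a b b b b b b B   (applied B -> b)
  Step 25: a a a a a a b b b b b b B  =>  a a a a a a b b b b b b b   (applied B -> b)
Final yield: a a a a a a b b b b b b b
Total rewrite steps: 25

25


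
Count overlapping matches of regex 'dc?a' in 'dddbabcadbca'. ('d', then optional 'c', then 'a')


Pattern: dc?a means 'd', then optional 'c', then 'a'.
Scanning 'dddbabcadbca' position-by-position:
  Pos 0: window 'ddd' -> no
  Pos 1: window 'ddb' -> no
  Pos 2: window 'dba' -> no
  Pos 3: window 'bab' -> no
  Pos 4: window 'abc' -> no
  Pos 5: window 'bca' -> no
  Pos 6: window 'cad' -> no
  Pos 7: window 'adb' -> no
  Pos 8: window 'dbc' -> no
  Pos 9: window 'bca' -> no
  Pos 10: window 'ca' -> no
  Pos 11: window 'a' -> no
Total matches: 0

0


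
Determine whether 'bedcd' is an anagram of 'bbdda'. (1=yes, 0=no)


Sort characters of 'bedcd': 'bcdde'
Sort characters of 'bbdda': 'abbdd'
Sorted forms differ -> they are NOT anagrams
Result: 0

0


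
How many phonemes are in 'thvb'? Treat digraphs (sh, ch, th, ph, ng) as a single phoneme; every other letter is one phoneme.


Parsing 'thvb' greedily, digraphs first:
  'th' -> digraph (1 consonant phoneme) (phonemes so far: 1)
  'v' -> consonant phoneme (phonemes so far: 2)
  'b' -> consonant phoneme (phonemes so far: 3)
Total phonemes: 3

3


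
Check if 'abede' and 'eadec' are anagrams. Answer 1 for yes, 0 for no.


Sort characters of 'abede': 'abdee'
Sort characters of 'eadec': 'acdee'
Sorted forms differ -> they are NOT anagrams
Result: 0

0


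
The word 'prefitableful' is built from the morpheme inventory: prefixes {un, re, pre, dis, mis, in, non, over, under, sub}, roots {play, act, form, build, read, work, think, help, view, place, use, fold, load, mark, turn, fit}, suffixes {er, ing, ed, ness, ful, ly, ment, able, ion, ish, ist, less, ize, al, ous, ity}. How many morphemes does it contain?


Segmenting 'prefitableful' against the inventory:
  'pre' -> prefix (morpheme 1)
  'fit' -> root (morpheme 2)
  'able' -> suffix (morpheme 3)
  'ful' -> suffix (morpheme 4)
Total morphemes: 4

4


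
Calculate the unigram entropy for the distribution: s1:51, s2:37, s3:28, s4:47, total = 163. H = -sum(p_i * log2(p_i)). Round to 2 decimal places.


Computing entropy H = -sum(p_i * log2(p_i)):
  s1: p = 51/163 = 0.3129, -p*log2(p) = 0.5245
  s2: p = 37/163 = 0.2270, -p*log2(p) = 0.4856
  s3: p = 28/163 = 0.1718, -p*log2(p) = 0.4366
  s4: p = 47/163 = 0.2883, -p*log2(p) = 0.5173
H = sum of terms = 1.9640
Rounded to 2 decimals: 1.96

1.96


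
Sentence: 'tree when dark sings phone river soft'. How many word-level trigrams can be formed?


Word trigrams from [7] words:
  Trigram 1: (tree when dark)
  Trigram 2: (when dark sings)
  Trigram 3: (dark sings phone)
  Trigram 4: (sings phone river)
  Trigram 5: (phone river soft)
Total word trigrams: 7 - 2 = 5

5


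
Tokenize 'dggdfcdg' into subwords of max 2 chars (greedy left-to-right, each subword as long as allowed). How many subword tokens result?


'dggdfcdg' has 8 characters.
Chunking with max size 2:
  Chunk 1: 'dg' (positions 0-1)
  Chunk 2: 'gd' (positions 2-3)
  Chunk 3: 'fc' (positions 4-5)
  Chunk 4: 'dg' (positions 6-7)
Total chunks: ceil(8 / 2) = 4

4
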